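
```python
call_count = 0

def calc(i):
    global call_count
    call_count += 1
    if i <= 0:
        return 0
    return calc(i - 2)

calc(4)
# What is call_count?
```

Linear recursion stepping by 2: 3 calls from i=4 down to ≤0.

Answer: 3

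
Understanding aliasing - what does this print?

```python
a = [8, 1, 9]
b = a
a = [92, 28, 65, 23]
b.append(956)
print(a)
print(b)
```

Key concept: rebinding vs mutation: a is rebound to a new list, b still points at the original.
Step by step:
`a = [8, 1, 9]` → a = [8, 1, 9]
`b = a` → b = [8, 1, 9] (same object as a)
`a = [92, 28, 65, 23]` → a = [92, 28, 65, 23]
`b.append(956)` → b = [8, 1, 9, 956]
`print(a)` → prints [92, 28, 65, 23]
`print(b)` → prints [8, 1, 9, 956]

Answer:
[92, 28, 65, 23]
[8, 1, 9, 956]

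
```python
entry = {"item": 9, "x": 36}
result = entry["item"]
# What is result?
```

Trace:
`entry = {"item": 9, "x": 36}` → entry = {'item': 9, 'x': 36}
`result = entry["item"]` → result = 9
So result = 9

Answer: 9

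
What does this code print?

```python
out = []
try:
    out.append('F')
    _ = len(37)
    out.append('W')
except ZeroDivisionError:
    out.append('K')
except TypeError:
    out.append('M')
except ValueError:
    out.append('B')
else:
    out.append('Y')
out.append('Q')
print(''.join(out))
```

Execution trace: 'F' (try body) → 'M' (except TypeError) → 'Q' (after the try/except). Output: FMQ

Answer: FMQ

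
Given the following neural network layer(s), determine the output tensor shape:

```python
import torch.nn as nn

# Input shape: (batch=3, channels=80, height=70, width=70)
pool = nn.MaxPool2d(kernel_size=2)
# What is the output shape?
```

Input: (3, 80, 70, 70) -> Output: (3, 80, 35, 35)

Answer: (3, 80, 35, 35)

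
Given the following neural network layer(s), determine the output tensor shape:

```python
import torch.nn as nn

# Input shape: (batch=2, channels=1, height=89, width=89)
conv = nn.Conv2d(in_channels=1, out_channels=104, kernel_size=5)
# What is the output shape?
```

Input: (2, 1, 89, 89) -> Output: (2, 104, 85, 85)

Answer: (2, 104, 85, 85)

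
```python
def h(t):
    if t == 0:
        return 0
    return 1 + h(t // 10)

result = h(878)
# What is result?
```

Count of digits of 878: 3

Answer: 3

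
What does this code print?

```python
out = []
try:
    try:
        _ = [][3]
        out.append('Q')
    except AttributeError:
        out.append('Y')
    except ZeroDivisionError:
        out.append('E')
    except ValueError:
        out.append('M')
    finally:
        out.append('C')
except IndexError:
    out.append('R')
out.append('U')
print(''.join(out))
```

Execution trace: 'C' (finally) → 'R' (outer except IndexError) → 'U' (after the try/except). Output: CRU

Answer: CRU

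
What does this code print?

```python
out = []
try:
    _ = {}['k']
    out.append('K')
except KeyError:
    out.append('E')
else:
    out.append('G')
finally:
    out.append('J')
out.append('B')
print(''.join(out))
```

Execution trace: 'E' (except KeyError) → 'J' (finally) → 'B' (after the try/except). Output: EJB

Answer: EJB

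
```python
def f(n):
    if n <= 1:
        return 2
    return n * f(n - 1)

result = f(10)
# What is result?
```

f(10) = 10 * 9 * 8 * 7 * 6 * 5 * 4 * 3 * 2 * 2 = 7257600

Answer: 7257600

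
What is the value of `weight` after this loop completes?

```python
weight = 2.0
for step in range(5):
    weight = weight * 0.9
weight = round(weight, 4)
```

Exponential decay: 2.0 * 0.9^5
`weight` takes the values: 2.0 → 1.8 → 1.62 → 1.458 → 1.3122 → 1.18098 → 1.181

Answer: 1.181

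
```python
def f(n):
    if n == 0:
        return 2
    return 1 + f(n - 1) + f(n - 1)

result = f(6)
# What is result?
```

f(n) = 1 + 2·f(n-1), f(0)=2. Closed form: (2+1)·2^6 - 1 = 191.

Answer: 191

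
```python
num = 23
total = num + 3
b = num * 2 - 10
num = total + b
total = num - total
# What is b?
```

Trace:
`num = 23` → num = 23
`total = num + 3` → total = 26
`b = num * 2 - 10` → b = 36
`num = total + b` → num = 62
`total = num - total` → total = 36
So b = 36

Answer: 36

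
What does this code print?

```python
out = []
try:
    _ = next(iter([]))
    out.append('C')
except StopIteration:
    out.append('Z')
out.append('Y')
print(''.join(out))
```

Execution trace: 'Z' (except StopIteration) → 'Y' (after the try/except). Output: ZY

Answer: ZY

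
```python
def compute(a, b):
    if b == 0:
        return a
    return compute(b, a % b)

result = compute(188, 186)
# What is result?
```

compute(188, 186) -> compute(186, 2) -> compute(2, 0) -> 2

Answer: 2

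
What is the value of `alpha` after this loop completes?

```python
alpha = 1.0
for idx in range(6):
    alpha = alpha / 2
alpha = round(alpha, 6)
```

Halving LR 6 times: 1 / 2^6
`alpha` takes the values: 1.0 → 0.5 → 0.25 → 0.125 → 0.0625 → 0.03125 → 0.015625

Answer: 0.015625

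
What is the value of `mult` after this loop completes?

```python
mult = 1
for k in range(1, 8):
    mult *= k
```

7! = 5040
`mult` takes the values: 1 → 2 → 6 → 24 → 120 → 720 → 5040

Answer: 5040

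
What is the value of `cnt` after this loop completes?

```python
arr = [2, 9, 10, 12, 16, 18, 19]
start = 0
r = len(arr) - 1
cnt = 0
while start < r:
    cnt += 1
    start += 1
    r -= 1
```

Iterations until pointers meet (list length 7)
`cnt` takes the values: 0 → 1 → 2 → 3

Answer: 3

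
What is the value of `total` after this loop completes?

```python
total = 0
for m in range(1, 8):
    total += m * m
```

Sum of squares 1² to 7² = 140
`total` takes the values: 0 → 1 → 5 → 14 → 30 → 55 → 91 → 140

Answer: 140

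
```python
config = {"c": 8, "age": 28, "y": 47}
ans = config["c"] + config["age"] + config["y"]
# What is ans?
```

Trace:
`config = {"c": 8, "age": 28, "y": 47}` → config = {'c': 8, 'age': 28, 'y': 47}
`ans = config["c"] + config["age"] + config["y"]` → ans = 83
So ans = 83

Answer: 83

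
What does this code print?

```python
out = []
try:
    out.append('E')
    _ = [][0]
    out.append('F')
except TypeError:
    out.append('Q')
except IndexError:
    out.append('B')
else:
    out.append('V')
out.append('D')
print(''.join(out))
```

Execution trace: 'E' (try body) → 'B' (except IndexError) → 'D' (after the try/except). Output: EBD

Answer: EBD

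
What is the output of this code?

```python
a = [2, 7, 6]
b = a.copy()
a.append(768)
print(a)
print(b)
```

Key concept: list.copy() creates independent copy.
Step by step:
`a = [2, 7, 6]` → a = [2, 7, 6]
`b = a.copy()` → b = [2, 7, 6]
`a.append(768)` → a = [2, 7, 6, 768]
`print(a)` → prints [2, 7, 6, 768]
`print(b)` → prints [2, 7, 6]

Answer:
[2, 7, 6, 768]
[2, 7, 6]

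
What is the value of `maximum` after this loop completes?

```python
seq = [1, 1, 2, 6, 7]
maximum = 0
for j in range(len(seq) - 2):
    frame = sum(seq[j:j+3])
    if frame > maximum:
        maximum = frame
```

Max sum of 3-element window in [1, 1, 2, 6, 7]
`maximum` takes the values: 0 → 4 → 9 → 15

Answer: 15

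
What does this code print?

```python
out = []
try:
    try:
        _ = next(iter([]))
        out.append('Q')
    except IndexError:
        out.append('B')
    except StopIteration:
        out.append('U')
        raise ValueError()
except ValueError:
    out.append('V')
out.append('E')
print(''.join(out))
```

Execution trace: 'U' (inner except StopIteration) → 'V' (outer except ValueError) → 'E' (after the try/except). Output: UVE

Answer: UVE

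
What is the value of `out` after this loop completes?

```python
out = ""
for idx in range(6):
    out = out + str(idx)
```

Concatenate digits 0 to 5
`out` takes the values: "" → "0" → "01" → "012" → "0123" → "01234" → "012345"

Answer: "012345"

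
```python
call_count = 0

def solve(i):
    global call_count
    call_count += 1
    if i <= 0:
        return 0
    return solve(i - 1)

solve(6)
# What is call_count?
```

Linear recursion stepping by 1: 7 calls from i=6 down to ≤0.

Answer: 7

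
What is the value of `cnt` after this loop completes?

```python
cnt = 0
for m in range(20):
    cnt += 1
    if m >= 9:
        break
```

Loop breaks when m reaches 9, cnt is 10
`cnt` takes the values: 0 → 1 → 2 → 3 → 4 → 5 → 6 → 7 → 8 → 9 → 10

Answer: 10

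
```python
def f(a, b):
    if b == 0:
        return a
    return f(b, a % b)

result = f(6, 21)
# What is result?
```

f(6, 21) -> f(21, 6) -> f(6, 3) -> f(3, 0) -> 3

Answer: 3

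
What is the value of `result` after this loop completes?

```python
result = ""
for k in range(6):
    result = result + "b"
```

Repeat 'b' 6 times
`result` takes the values: "" → "b" → "bb" → "bbb" → "bbbb" → "bbbbb" → "bbbbbb"

Answer: "bbbbbb"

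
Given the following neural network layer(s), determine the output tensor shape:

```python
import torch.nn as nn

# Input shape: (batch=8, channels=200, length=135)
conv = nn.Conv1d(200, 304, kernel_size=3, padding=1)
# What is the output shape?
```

Input: (8, 200, 135) -> Output: (8, 304, 135)

Answer: (8, 304, 135)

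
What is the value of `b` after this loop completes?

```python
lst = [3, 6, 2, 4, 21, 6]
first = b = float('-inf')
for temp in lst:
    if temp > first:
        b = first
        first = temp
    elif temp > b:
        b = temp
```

Second largest (with repeats) in [3, 6, 2, 4, 21, 6]
`b` takes the values: -inf → 3 → 4 → 6

Answer: 6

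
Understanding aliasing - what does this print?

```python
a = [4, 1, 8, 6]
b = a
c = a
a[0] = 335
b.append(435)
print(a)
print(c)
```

Key concept: multiple aliases.
Step by step:
`a = [4, 1, 8, 6]` → a = [4, 1, 8, 6]
`b = a` → b = [4, 1, 8, 6] (same object as a)
`c = a` → c = [4, 1, 8, 6] (same object as a, b)
`a[0] = 335` → a = [335, 1, 8, 6] (same object as b, c); b = [335, 1, 8, 6] (same object as a, c); c = [335, 1, 8, 6] (same object as a, b)
`b.append(435)` → a = [335, 1, 8, 6, 435] (same object as b, c); b = [335, 1, 8, 6, 435] (same object as a, c); c = [335, 1, 8, 6, 435] (same object as a, b)
`print(a)` → prints [335, 1, 8, 6, 435]
`print(c)` → prints [335, 1, 8, 6, 435]

Answer:
[335, 1, 8, 6, 435]
[335, 1, 8, 6, 435]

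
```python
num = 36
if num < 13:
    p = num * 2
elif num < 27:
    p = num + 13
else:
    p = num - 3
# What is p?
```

Trace:
`num = 36` → num = 36
`if num < 13: ...` → num < 13 is False, num < 27 is False, take else branch → p = 33
So p = 33

Answer: 33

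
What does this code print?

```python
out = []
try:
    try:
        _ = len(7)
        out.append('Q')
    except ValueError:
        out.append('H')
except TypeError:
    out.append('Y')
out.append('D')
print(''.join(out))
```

Execution trace: 'Y' (outer except TypeError) → 'D' (after the try/except). Output: YD

Answer: YD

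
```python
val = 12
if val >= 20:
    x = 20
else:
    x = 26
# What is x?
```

Trace:
`val = 12` → val = 12
`if val >= 20: ...` → val >= 20 is False, take else branch → x = 26
So x = 26

Answer: 26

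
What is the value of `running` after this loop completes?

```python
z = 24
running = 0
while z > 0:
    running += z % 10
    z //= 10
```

Sum digits of 24
`running` takes the values: 0 → 4 → 6

Answer: 6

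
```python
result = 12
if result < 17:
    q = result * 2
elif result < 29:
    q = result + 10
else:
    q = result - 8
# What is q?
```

Trace:
`result = 12` → result = 12
`if result < 17: ...` → result < 17 is True → q = 24
So q = 24

Answer: 24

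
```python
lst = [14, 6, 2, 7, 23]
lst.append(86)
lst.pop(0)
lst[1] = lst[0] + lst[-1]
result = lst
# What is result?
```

Trace:
`lst = [14, 6, 2, 7, 23]` → lst = [14, 6, 2, 7, 23]
`lst.append(86)` → lst = [14, 6, 2, 7, 23, 86]
`lst.pop(0)` → lst = [6, 2, 7, 23, 86]
`lst[1] = lst[0] + lst[-1]` → lst = [6, 92, 7, 23, 86]
`result = lst` → result = [6, 92, 7, 23, 86]
So result = [6, 92, 7, 23, 86]

Answer: [6, 92, 7, 23, 86]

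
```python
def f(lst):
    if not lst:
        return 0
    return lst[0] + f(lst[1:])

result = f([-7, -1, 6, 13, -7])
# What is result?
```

(-7) + (-1) + 6 + 13 + (-7) + 0 = 4

Answer: 4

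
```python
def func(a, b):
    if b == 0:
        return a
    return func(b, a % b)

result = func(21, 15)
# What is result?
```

func(21, 15) -> func(15, 6) -> func(6, 3) -> func(3, 0) -> 3

Answer: 3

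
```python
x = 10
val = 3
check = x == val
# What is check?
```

Trace:
`x = 10` → x = 10
`val = 3` → val = 3
`check = x == val` → check = False
So check = False

Answer: False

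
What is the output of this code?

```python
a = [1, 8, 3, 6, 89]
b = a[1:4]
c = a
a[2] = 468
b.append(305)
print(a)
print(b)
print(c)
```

Key concept: slice vs alias.
Step by step:
`a = [1, 8, 3, 6, 89]` → a = [1, 8, 3, 6, 89]
`b = a[1:4]` → b = [8, 3, 6]
`c = a` → c = [1, 8, 3, 6, 89] (same object as a)
`a[2] = 468` → a = [1, 8, 468, 6, 89] (same object as c); c = [1, 8, 468, 6, 89] (same object as a)
`b.append(305)` → b = [8, 3, 6, 305]
`print(a)` → prints [1, 8, 468, 6, 89]
`print(b)` → prints [8, 3, 6, 305]
`print(c)` → prints [1, 8, 468, 6, 89]

Answer:
[1, 8, 468, 6, 89]
[8, 3, 6, 305]
[1, 8, 468, 6, 89]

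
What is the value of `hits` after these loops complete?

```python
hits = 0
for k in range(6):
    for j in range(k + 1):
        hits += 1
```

Triangle: 1 + 2 + ... + 6
`hits` takes the values: 0 → 1 → 2 → 3 → 4 → 5 → 6 → 7 → 8 → 9 → 10 → 11 → 12 → 13 → 14 → 15 → 16 → 17 → 18 → 19 → 20 → 21

Answer: 21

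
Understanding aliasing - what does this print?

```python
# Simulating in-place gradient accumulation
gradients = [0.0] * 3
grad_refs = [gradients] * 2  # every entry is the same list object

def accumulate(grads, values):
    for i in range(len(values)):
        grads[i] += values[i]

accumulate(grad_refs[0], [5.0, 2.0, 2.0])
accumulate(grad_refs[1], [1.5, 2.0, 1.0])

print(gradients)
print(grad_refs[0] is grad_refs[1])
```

Key concept: gradient accumulation aliasing.
Step by step:
`gradients = [0.0] * 3` → gradients = [0.0, 0.0, 0.0]
`grad_refs = [gradients] * 2` → grad_refs = [[0.0, 0.0, 0.0], [0.0, 0.0, 0.0]]
`accumulate(grad_refs[0], [5.0, 2.0, 2.0])` → gradients = [5.0, 2.0, 2.0]; grad_refs = [[5.0, 2.0, 2.0], [5.0, 2.0, 2.0]]
`accumulate(grad_refs[1], [1.5, 2.0, 1.0])` → gradients = [6.5, 4.0, 3.0]; grad_refs = [[6.5, 4.0, 3.0], [6.5, 4.0, 3.0]]
`print(gradients)` → prints [6.5, 4.0, 3.0]
`print(grad_refs[0] is grad_refs[1])` → prints True

Answer:
[6.5, 4.0, 3.0]
True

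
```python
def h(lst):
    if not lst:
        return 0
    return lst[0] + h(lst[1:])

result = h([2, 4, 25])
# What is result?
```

2 + 4 + 25 + 0 = 31

Answer: 31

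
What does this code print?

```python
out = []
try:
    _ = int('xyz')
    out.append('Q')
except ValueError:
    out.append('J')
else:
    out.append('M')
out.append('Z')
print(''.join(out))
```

Execution trace: 'J' (except ValueError) → 'Z' (after the try/except). Output: JZ

Answer: JZ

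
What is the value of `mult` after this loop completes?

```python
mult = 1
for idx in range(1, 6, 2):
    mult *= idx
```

Product of 1, 3, 5, ... up to 5
`mult` takes the values: 1 → 3 → 15

Answer: 15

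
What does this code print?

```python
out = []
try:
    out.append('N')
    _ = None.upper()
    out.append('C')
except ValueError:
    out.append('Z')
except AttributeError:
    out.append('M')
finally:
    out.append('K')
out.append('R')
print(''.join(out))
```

Execution trace: 'N' (try body) → 'M' (except AttributeError) → 'K' (finally) → 'R' (after the try/except). Output: NMKR

Answer: NMKR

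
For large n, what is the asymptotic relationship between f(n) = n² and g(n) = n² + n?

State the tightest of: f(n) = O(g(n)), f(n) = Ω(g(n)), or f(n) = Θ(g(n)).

n² vs n² + n: f(n) = Θ(g(n)) — they are asymptotically equivalent (lower-order n term is dominated).

Answer: f(n) = Θ(g(n)) — they are asymptotically equivalent (lower-order n term is dominated).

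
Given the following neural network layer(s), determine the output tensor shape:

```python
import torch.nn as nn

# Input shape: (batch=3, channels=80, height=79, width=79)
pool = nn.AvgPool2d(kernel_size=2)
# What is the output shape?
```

Input: (3, 80, 79, 79) -> Output: (3, 80, 39, 39)

Answer: (3, 80, 39, 39)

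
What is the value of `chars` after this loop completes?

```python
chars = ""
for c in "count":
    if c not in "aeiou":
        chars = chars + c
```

Remove vowels from 'count'
`chars` takes the values: "" → "c" → "cn" → "cnt"

Answer: "cnt"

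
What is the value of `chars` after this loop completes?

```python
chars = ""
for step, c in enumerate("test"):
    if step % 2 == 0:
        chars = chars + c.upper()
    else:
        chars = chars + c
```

Uppercase even positions in 'test'
`chars` takes the values: "" → "T" → "Te" → "TeS" → "TeSt"

Answer: "TeSt"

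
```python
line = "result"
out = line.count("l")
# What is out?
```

Trace:
`line = "result"` → line = 'result'
`out = line.count("l")` → out = 1
So out = 1

Answer: 1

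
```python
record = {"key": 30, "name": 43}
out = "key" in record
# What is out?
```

Trace:
`record = {"key": 30, "name": 43}` → record = {'key': 30, 'name': 43}
`out = "key" in record` → out = True
So out = True

Answer: True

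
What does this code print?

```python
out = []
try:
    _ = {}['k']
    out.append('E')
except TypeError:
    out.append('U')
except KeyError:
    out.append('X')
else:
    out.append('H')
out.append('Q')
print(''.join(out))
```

Execution trace: 'X' (except KeyError) → 'Q' (after the try/except). Output: XQ

Answer: XQ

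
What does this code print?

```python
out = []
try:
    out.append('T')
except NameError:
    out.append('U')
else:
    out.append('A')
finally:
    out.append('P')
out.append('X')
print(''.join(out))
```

Execution trace: 'T' (try body, no exception) → 'A' (else) → 'P' (finally) → 'X' (after the try/except). Output: TAPX

Answer: TAPX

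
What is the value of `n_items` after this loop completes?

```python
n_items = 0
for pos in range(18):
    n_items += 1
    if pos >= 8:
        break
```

Loop breaks when pos reaches 8, n_items is 9
`n_items` takes the values: 0 → 1 → 2 → 3 → 4 → 5 → 6 → 7 → 8 → 9

Answer: 9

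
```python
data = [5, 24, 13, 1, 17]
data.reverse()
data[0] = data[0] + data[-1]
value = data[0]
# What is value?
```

Trace:
`data = [5, 24, 13, 1, 17]` → data = [5, 24, 13, 1, 17]
`data.reverse()` → data = [17, 1, 13, 24, 5]
`data[0] = data[0] + data[-1]` → data = [22, 1, 13, 24, 5]
`value = data[0]` → value = 22
So value = 22

Answer: 22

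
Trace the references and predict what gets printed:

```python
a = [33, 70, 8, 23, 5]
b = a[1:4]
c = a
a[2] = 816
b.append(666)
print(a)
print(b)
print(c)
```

Key concept: slice vs alias.
Step by step:
`a = [33, 70, 8, 23, 5]` → a = [33, 70, 8, 23, 5]
`b = a[1:4]` → b = [70, 8, 23]
`c = a` → c = [33, 70, 8, 23, 5] (same object as a)
`a[2] = 816` → a = [33, 70, 816, 23, 5] (same object as c); c = [33, 70, 816, 23, 5] (same object as a)
`b.append(666)` → b = [70, 8, 23, 666]
`print(a)` → prints [33, 70, 816, 23, 5]
`print(b)` → prints [70, 8, 23, 666]
`print(c)` → prints [33, 70, 816, 23, 5]

Answer:
[33, 70, 816, 23, 5]
[70, 8, 23, 666]
[33, 70, 816, 23, 5]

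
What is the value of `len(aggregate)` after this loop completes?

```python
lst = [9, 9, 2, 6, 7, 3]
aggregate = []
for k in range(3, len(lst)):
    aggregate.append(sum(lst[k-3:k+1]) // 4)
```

Number of 4-element averages
`aggregate` takes the values: [] → [6] → [6, 6] → [6, 6, 4]
So `len(aggregate)` = 3

Answer: 3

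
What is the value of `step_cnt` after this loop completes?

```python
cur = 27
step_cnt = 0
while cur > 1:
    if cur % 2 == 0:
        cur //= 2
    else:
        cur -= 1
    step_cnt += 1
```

Steps to reduce 27 to 1
`step_cnt` takes the values: 0 → 1 → 2 → 3 → 4 → 5 → 6 → 7

Answer: 7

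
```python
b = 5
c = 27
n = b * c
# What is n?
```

Trace:
`b = 5` → b = 5
`c = 27` → c = 27
`n = b * c` → n = 135
So n = 135

Answer: 135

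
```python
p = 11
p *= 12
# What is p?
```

Trace:
`p = 11` → p = 11
`p *= 12` → p = 132
So p = 132

Answer: 132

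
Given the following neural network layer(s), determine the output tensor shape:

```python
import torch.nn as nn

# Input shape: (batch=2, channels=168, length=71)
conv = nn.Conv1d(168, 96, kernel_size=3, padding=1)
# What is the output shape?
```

Input: (2, 168, 71) -> Output: (2, 96, 71)

Answer: (2, 96, 71)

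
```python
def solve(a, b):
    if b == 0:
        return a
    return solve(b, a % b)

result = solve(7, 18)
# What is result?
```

solve(7, 18) -> solve(18, 7) -> solve(7, 4) -> solve(4, 3) -> solve(3, 1) -> solve(1, 0) -> 1

Answer: 1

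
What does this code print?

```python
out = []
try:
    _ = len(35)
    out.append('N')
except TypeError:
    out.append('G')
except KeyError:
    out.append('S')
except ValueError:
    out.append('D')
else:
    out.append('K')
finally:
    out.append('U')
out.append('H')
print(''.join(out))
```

Execution trace: 'G' (except TypeError) → 'U' (finally) → 'H' (after the try/except). Output: GUH

Answer: GUH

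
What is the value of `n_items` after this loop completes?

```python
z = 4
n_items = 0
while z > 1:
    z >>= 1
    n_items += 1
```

Count right shifts until 1
`n_items` takes the values: 0 → 1 → 2

Answer: 2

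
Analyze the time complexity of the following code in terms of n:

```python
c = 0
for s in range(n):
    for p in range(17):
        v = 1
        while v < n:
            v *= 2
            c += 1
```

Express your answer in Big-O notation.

Each loop level contributes: n × 1 × log n. Multiplying the contributions gives O(n log n).

Answer: O(n log n)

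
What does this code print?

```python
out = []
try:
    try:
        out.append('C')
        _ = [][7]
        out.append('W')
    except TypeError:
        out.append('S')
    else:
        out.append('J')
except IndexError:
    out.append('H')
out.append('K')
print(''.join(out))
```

Execution trace: 'C' (inner try body) → 'H' (outer except IndexError) → 'K' (after the try/except). Output: CHK

Answer: CHK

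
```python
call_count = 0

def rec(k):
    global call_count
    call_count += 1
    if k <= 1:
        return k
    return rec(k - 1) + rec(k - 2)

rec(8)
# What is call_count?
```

Calls(k) = 1 + Calls(k-1) + Calls(k-2); Calls(0)=Calls(1)=1. For k=8 this gives 67.

Answer: 67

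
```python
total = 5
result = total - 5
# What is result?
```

Trace:
`total = 5` → total = 5
`result = total - 5` → result = 0
So result = 0

Answer: 0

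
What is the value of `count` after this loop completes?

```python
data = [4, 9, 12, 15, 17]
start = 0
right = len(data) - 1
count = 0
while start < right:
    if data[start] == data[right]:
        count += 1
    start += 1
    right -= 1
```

Count matching pairs from ends
`count` takes the values: 0

Answer: 0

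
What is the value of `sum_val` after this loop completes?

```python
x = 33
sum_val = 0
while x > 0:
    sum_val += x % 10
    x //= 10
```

Sum digits of 33
`sum_val` takes the values: 0 → 3 → 6

Answer: 6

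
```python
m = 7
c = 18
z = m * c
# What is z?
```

Trace:
`m = 7` → m = 7
`c = 18` → c = 18
`z = m * c` → z = 126
So z = 126

Answer: 126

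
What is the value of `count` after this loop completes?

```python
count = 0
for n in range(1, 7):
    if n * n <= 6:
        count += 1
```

Count numbers where n² ≤ 6
`count` takes the values: 0 → 1 → 2

Answer: 2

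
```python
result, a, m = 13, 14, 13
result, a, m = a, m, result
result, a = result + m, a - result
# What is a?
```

Trace:
`result, a, m = 13, 14, 13` → result = 13; a = 14; m = 13
`result, a, m = a, m, result` → result = 14; a = 13; m = 13
`result, a = result + m, a - result` → result = 27; a = -1
So a = -1

Answer: -1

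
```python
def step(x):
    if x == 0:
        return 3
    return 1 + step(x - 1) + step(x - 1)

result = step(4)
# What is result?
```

step(x) = 1 + 2·step(x-1), step(0)=3. Closed form: (3+1)·2^4 - 1 = 63.

Answer: 63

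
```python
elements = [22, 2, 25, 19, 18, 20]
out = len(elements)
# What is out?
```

Trace:
`elements = [22, 2, 25, 19, 18, 20]` → elements = [22, 2, 25, 19, 18, 20]
`out = len(elements)` → out = 6
So out = 6

Answer: 6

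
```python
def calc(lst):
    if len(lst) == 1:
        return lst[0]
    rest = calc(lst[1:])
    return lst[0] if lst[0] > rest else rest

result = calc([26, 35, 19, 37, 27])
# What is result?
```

Recursive max over [26, 35, 19, 37, 27] = 37

Answer: 37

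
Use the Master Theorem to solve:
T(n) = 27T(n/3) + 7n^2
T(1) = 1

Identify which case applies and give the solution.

a=27, b=3, f(n)=7n^2. log_3(27) = 3. Since c=2 < 3, Case 1 applies: T(n) = Θ(n^log_b(a)) = O(n^3).

Answer: O(n^3) - Case 1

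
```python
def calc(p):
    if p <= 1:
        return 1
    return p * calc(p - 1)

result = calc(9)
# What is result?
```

calc(9) = 9 * 8 * 7 * 6 * 5 * 4 * 3 * 2 * 1 = 362880

Answer: 362880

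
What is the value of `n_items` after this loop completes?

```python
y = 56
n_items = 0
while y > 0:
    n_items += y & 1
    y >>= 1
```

Count set bits in 56 (binary: 0b111000)
`n_items` takes the values: 0 → 1 → 2 → 3

Answer: 3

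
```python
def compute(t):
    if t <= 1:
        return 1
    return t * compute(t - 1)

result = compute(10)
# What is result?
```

compute(10) = 10 * 9 * 8 * 7 * 6 * 5 * 4 * 3 * 2 * 1 = 3628800

Answer: 3628800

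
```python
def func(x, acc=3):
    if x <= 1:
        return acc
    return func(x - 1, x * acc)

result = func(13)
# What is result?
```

Accumulator trace (n, acc): (13, 3) -> (12, 39) -> (11, 468) -> (10, 5148) -> (9, 51480) -> (8, 463320) -> (7, 3706560) -> (6, 25945920) -> (5, 155675520) -> (4, 778377600) -> (3, 3113510400) -> (2, 9340531200) -> (1, 18681062400) -> return 18681062400

Answer: 18681062400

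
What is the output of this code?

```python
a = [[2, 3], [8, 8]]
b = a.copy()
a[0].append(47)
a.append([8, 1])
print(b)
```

Key concept: shallow copy with nested lists.
Step by step:
`a = [[2, 3], [8, 8]]` → a = [[2, 3], [8, 8]]
`b = a.copy()` → b = [[2, 3], [8, 8]]
`a[0].append(47)` → a = [[2, 3, 47], [8, 8]]; b = [[2, 3, 47], [8, 8]]
`a.append([8, 1])` → a = [[2, 3, 47], [8, 8], [8, 1]]
`print(b)` → prints [[2, 3, 47], [8, 8]]

Answer: [[2, 3, 47], [8, 8]]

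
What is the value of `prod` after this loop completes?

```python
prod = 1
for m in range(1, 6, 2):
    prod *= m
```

Product of 1, 3, 5, ... up to 5
`prod` takes the values: 1 → 3 → 15

Answer: 15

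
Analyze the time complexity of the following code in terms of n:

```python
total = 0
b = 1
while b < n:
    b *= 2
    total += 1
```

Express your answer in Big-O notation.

Each loop level contributes: log n. Multiplying the contributions gives O(log n).

Answer: O(log n)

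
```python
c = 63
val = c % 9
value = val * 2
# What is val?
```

Trace:
`c = 63` → c = 63
`val = c % 9` → val = 0
`value = val * 2` → value = 0
So val = 0

Answer: 0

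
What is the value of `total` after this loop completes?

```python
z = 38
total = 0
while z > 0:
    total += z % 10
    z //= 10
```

Sum digits of 38
`total` takes the values: 0 → 8 → 11

Answer: 11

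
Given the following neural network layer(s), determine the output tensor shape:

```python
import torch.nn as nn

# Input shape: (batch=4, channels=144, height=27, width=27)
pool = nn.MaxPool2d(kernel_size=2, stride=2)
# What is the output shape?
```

Input: (4, 144, 27, 27) -> Output: (4, 144, 13, 13)

Answer: (4, 144, 13, 13)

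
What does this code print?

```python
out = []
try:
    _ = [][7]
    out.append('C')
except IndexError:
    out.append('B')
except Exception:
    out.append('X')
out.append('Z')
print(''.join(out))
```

Execution trace: 'B' (except IndexError) → 'Z' (after the try/except). Output: BZ

Answer: BZ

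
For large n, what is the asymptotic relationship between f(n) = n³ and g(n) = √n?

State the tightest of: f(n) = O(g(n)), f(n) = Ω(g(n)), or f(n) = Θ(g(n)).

n³ vs √n: f(n) = Ω(g(n)) but not O(g(n)) — n³ grows strictly faster than √n.

Answer: f(n) = Ω(g(n)) but not O(g(n)) — n³ grows strictly faster than √n.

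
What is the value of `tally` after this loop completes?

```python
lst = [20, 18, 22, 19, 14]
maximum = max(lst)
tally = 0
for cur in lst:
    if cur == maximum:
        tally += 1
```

Count of max value 22 in [20, 18, 22, 19, 14]
`tally` takes the values: 0 → 1

Answer: 1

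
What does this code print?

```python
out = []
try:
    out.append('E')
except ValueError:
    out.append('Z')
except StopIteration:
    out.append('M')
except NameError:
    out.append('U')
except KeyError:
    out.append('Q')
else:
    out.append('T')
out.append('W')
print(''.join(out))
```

Execution trace: 'E' (try body, no exception) → 'T' (else) → 'W' (after the try/except). Output: ETW

Answer: ETW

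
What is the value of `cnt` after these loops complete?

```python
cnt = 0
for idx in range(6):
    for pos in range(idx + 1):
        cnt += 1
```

Triangle: 1 + 2 + ... + 6
`cnt` takes the values: 0 → 1 → 2 → 3 → 4 → 5 → 6 → 7 → 8 → 9 → 10 → 11 → 12 → 13 → 14 → 15 → 16 → 17 → 18 → 19 → 20 → 21

Answer: 21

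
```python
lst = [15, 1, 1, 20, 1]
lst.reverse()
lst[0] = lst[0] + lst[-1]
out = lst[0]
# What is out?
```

Trace:
`lst = [15, 1, 1, 20, 1]` → lst = [15, 1, 1, 20, 1]
`lst.reverse()` → lst = [1, 20, 1, 1, 15]
`lst[0] = lst[0] + lst[-1]` → lst = [16, 20, 1, 1, 15]
`out = lst[0]` → out = 16
So out = 16

Answer: 16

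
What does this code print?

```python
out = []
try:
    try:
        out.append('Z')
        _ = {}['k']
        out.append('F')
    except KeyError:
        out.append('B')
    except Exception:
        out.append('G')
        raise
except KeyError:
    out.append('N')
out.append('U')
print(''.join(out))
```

Execution trace: 'Z' (inner try body) → 'B' (inner except KeyError) → 'U' (after the try/except). Output: ZBU

Answer: ZBU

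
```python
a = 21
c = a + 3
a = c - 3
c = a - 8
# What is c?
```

Trace:
`a = 21` → a = 21
`c = a + 3` → c = 24
`a = c - 3` → a = 21
`c = a - 8` → c = 13
So c = 13

Answer: 13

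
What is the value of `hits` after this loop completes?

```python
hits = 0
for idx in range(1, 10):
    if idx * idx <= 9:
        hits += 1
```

Count numbers where idx² ≤ 9
`hits` takes the values: 0 → 1 → 2 → 3

Answer: 3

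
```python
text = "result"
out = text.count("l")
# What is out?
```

Trace:
`text = "result"` → text = 'result'
`out = text.count("l")` → out = 1
So out = 1

Answer: 1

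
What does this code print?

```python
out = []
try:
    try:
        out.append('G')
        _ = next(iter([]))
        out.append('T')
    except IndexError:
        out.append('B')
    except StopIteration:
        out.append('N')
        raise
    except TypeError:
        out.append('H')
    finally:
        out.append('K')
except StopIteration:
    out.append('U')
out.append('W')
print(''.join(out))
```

Execution trace: 'G' (inner try body) → 'N' (inner except StopIteration) → 'K' (inner finally) → 'U' (outer except StopIteration) → 'W' (after the try/except). Output: GNKUW

Answer: GNKUW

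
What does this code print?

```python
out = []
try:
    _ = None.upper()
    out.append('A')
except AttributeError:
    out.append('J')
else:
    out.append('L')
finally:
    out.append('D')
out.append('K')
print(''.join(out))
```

Execution trace: 'J' (except AttributeError) → 'D' (finally) → 'K' (after the try/except). Output: JDK

Answer: JDK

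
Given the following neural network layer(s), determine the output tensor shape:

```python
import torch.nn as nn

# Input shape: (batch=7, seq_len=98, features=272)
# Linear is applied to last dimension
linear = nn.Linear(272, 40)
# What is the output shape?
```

Input: (7, 98, 272) -> Output: (7, 98, 40)

Answer: (7, 98, 40)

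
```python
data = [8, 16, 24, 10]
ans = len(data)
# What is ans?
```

Trace:
`data = [8, 16, 24, 10]` → data = [8, 16, 24, 10]
`ans = len(data)` → ans = 4
So ans = 4

Answer: 4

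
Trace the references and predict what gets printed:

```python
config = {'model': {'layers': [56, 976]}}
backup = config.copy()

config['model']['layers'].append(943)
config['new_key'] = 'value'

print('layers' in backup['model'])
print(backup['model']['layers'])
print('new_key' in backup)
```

Key concept: shallow copy gotcha with nested dict.
Step by step:
`config = {'model': {'layers': [56, 976]}}` → config = {'model': {'layers': [56, 976]}}
`backup = config.copy()` → backup = {'model': {'layers': [56, 976]}}
`config['model']['layers'].append(943)` → config = {'model': {'layers': [56, 976, 943]}}; backup = {'model': {'layers': [56, 976, 943]}}
`config['new_key'] = 'value'` → config = {'model': {'layers': [56, 976, 943]}, 'new_key': 'value'}
`print('layers' in backup['model'])` → prints True
`print(backup['model']['layers'])` → prints [56, 976, 943]
`print('new_key' in backup)` → prints False

Answer:
True
[56, 976, 943]
False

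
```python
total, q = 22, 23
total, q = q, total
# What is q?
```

Trace:
`total, q = 22, 23` → total = 22; q = 23
`total, q = q, total` → total = 23; q = 22
So q = 22

Answer: 22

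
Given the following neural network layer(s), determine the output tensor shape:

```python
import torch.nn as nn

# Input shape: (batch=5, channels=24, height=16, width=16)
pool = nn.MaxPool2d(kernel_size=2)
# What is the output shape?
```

Input: (5, 24, 16, 16) -> Output: (5, 24, 8, 8)

Answer: (5, 24, 8, 8)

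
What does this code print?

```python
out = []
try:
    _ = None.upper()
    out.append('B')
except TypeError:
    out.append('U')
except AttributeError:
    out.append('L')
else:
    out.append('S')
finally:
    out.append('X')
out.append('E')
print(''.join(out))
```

Execution trace: 'L' (except AttributeError) → 'X' (finally) → 'E' (after the try/except). Output: LXE

Answer: LXE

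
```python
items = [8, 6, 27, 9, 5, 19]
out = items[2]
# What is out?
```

Trace:
`items = [8, 6, 27, 9, 5, 19]` → items = [8, 6, 27, 9, 5, 19]
`out = items[2]` → out = 27
So out = 27

Answer: 27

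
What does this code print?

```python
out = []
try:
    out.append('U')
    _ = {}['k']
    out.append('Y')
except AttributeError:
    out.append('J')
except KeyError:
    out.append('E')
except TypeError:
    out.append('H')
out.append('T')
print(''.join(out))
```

Execution trace: 'U' (try body) → 'E' (except KeyError) → 'T' (after the try/except). Output: UET

Answer: UET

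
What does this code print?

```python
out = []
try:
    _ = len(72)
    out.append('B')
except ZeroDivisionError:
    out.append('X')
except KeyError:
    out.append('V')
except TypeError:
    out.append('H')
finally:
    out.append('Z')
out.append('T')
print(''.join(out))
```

Execution trace: 'H' (except TypeError) → 'Z' (finally) → 'T' (after the try/except). Output: HZT

Answer: HZT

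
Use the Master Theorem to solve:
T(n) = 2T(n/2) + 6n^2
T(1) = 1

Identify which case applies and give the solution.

a=2, b=2, f(n)=6n^2. log_2(2) = 1. Since c=2 > 1 and the regularity condition holds (2(n/2)^2 = (2/2^2)n^2 with 2/2^2 < 1), Case 3 applies: T(n) = Θ(f(n)) = O(n^2).

Answer: O(n^2) - Case 3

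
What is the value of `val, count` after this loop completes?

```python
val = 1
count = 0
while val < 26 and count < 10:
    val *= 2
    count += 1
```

Double until >= 26 or 10 iterations
`val, count` takes the values: (1, 0) → (2, 0) → (2, 1) → (4, 1) → (4, 2) → (8, 2) → (8, 3) → (16, 3) → (16, 4) → (32, 4) → (32, 5)

Answer: 32, 5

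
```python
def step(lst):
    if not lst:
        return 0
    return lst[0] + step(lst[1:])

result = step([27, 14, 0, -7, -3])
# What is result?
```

27 + 14 + 0 + (-7) + (-3) + 0 = 31

Answer: 31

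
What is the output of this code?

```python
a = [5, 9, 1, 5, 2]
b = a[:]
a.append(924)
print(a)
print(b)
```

Key concept: slice [:] creates copy.
Step by step:
`a = [5, 9, 1, 5, 2]` → a = [5, 9, 1, 5, 2]
`b = a[:]` → b = [5, 9, 1, 5, 2]
`a.append(924)` → a = [5, 9, 1, 5, 2, 924]
`print(a)` → prints [5, 9, 1, 5, 2, 924]
`print(b)` → prints [5, 9, 1, 5, 2]

Answer:
[5, 9, 1, 5, 2, 924]
[5, 9, 1, 5, 2]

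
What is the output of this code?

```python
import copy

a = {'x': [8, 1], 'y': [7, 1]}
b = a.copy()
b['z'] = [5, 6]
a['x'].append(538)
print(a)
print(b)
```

Key concept: shallow copy of dict with mutable values.
Step by step:
`a = {'x': [8, 1], 'y': [7, 1]}` → a = {'x': [8, 1], 'y': [7, 1]}
`b = a.copy()` → b = {'x': [8, 1], 'y': [7, 1]}
`b['z'] = [5, 6]` → b = {'x': [8, 1], 'y': [7, 1], 'z': [5, 6]}
`a['x'].append(538)` → a = {'x': [8, 1, 538], 'y': [7, 1]}; b = {'x': [8, 1, 538], 'y': [7, 1], 'z': [5, 6]}
`print(a)` → prints {'x': [8, 1, 538], 'y': [7, 1]}
`print(b)` → prints {'x': [8, 1, 538], 'y': [7, 1], 'z': [5, 6]}

Answer:
{'x': [8, 1, 538], 'y': [7, 1]}
{'x': [8, 1, 538], 'y': [7, 1], 'z': [5, 6]}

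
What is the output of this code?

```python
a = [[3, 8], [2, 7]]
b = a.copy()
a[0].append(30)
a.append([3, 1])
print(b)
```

Key concept: shallow copy with nested lists.
Step by step:
`a = [[3, 8], [2, 7]]` → a = [[3, 8], [2, 7]]
`b = a.copy()` → b = [[3, 8], [2, 7]]
`a[0].append(30)` → a = [[3, 8, 30], [2, 7]]; b = [[3, 8, 30], [2, 7]]
`a.append([3, 1])` → a = [[3, 8, 30], [2, 7], [3, 1]]
`print(b)` → prints [[3, 8, 30], [2, 7]]

Answer: [[3, 8, 30], [2, 7]]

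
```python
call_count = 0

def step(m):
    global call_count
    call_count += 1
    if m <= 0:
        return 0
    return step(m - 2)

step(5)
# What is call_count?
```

Linear recursion stepping by 2: 4 calls from m=5 down to ≤0.

Answer: 4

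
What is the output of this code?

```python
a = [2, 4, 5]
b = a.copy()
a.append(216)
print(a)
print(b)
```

Key concept: list.copy() creates independent copy.
Step by step:
`a = [2, 4, 5]` → a = [2, 4, 5]
`b = a.copy()` → b = [2, 4, 5]
`a.append(216)` → a = [2, 4, 5, 216]
`print(a)` → prints [2, 4, 5, 216]
`print(b)` → prints [2, 4, 5]

Answer:
[2, 4, 5, 216]
[2, 4, 5]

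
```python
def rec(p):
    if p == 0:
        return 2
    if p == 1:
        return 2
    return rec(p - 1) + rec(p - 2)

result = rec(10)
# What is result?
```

Build up from base cases: rec(0)=2, rec(1)=2, rec(2)=4, rec(3)=6, rec(4)=10, rec(5)=16, rec(6)=26, ..., rec(10)=178

Answer: 178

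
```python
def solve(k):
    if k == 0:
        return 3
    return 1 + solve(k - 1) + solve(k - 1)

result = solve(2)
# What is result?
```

solve(k) = 1 + 2·solve(k-1), solve(0)=3. Closed form: (3+1)·2^2 - 1 = 15.

Answer: 15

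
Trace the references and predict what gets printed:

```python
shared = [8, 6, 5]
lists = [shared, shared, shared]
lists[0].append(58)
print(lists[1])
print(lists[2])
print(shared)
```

Key concept: list of same reference.
Step by step:
`shared = [8, 6, 5]` → shared = [8, 6, 5]
`lists = [shared, shared, shared]` → lists = [[8, 6, 5], [8, 6, 5], [8, 6, 5]]
`lists[0].append(58)` → shared = [8, 6, 5, 58]; lists = [[8, 6, 5, 58], [8, 6, 5, 58], [8, 6, 5, 58]]
`print(lists[1])` → prints [8, 6, 5, 58]
`print(lists[2])` → prints [8, 6, 5, 58]
`print(shared)` → prints [8, 6, 5, 58]

Answer:
[8, 6, 5, 58]
[8, 6, 5, 58]
[8, 6, 5, 58]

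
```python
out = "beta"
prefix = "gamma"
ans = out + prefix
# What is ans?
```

Trace:
`out = "beta"` → out = 'beta'
`prefix = "gamma"` → prefix = 'gamma'
`ans = out + prefix` → ans = 'betagamma'
So ans = 'betagamma'

Answer: 'betagamma'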